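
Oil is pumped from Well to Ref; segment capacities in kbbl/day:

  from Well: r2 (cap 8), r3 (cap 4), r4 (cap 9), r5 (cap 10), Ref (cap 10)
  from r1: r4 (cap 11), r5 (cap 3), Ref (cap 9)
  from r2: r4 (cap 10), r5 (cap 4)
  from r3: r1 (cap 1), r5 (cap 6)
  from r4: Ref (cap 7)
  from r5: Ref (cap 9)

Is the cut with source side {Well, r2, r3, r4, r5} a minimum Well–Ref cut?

Yes — it is a minimum cut (capacity 27).

Given cut capacity: 10 + 1 + 7 + 9 = 27.
Augment Well→Ref: bottleneck 10, flow now 10.
Augment Well→r4→Ref: bottleneck 7, flow now 17.
Augment Well→r5→Ref: bottleneck 9, flow now 26.
Augment Well→r3→r1→Ref: bottleneck 1, flow now 27.
No augmenting path remains; maximum flow = 27.
Cut capacity 27 equals the max flow, so it is a minimum cut.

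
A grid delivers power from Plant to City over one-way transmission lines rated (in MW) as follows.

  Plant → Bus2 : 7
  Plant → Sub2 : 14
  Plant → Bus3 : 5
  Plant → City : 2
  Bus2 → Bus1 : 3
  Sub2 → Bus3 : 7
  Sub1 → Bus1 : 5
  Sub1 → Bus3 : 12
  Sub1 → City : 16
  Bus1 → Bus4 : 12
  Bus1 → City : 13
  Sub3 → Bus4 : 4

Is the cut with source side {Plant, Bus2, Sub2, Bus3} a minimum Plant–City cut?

Yes — it is a minimum cut (capacity 5).

Given cut capacity: 2 + 3 = 5.
Augment Plant→City: bottleneck 2, flow now 2.
Augment Plant→Bus2→Bus1→City: bottleneck 3, flow now 5.
No augmenting path remains; maximum flow = 5.
Cut capacity 5 equals the max flow, so it is a minimum cut.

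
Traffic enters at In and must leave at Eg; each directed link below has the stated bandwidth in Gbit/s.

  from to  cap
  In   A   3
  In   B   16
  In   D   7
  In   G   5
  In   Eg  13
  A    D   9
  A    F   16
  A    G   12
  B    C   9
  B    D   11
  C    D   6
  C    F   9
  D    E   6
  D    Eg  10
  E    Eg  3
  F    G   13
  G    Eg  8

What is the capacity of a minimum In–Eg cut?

34

Augment In→Eg: bottleneck 13, flow now 13.
Augment In→D→Eg: bottleneck 7, flow now 20.
Augment In→G→Eg: bottleneck 5, flow now 25.
Augment In→A→D→Eg: bottleneck 3, flow now 28.
Augment In→B→D→E→Eg: bottleneck 3, flow now 31.
Augment In→B→C→F→G→Eg: bottleneck 3, flow now 34.
No augmenting path remains; maximum flow = 34.
By max-flow min-cut, the minimum cut capacity equals the max flow.
In the residual graph, reachable from In: {In, A, B, C, D, E, F, G}.
Min-cut edges: In→Eg (13), D→Eg (10), E→Eg (3), G→Eg (8); capacity 13 + 10 + 3 + 8 = 34.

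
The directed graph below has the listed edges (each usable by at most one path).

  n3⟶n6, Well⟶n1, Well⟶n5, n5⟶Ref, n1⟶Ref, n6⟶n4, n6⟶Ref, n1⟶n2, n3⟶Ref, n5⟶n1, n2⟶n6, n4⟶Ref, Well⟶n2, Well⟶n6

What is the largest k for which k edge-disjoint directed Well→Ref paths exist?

Assign every edge capacity 1; by Menger, the answer equals the max flow.
Path Well→n1→Ref (+1); total 1.
Path Well→n5→Ref (+1); total 2.
Path Well→n6→Ref (+1); total 3.
Path Well→n2→n6→n4→Ref (+1); total 4.
No residual Well→Ref path; max flow = 4.
Certifying cut of size 4: {Well→n1, Well→n2, Well→n5, Well→n6}.

4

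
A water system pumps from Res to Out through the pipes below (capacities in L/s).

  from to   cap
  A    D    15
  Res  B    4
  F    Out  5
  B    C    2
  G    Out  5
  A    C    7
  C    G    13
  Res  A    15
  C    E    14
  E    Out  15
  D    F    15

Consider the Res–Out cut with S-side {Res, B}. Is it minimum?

No — its capacity is 17, but the minimum cut has capacity 14.

Given cut capacity: 15 + 2 = 17.
Augment Res→A→C→E→Out: bottleneck 7, flow now 7.
Augment Res→A→D→F→Out: bottleneck 5, flow now 12.
Augment Res→B→C→E→Out: bottleneck 2, flow now 14.
No augmenting path remains; maximum flow = 14.
In the residual graph, reachable from Res: {Res, A, B, D, F}.
Min-cut edges: A→C (7), B→C (2), F→Out (5); capacity 7 + 2 + 5 = 14.
Cut capacity 17 exceeds the max flow 14, so it is not minimum.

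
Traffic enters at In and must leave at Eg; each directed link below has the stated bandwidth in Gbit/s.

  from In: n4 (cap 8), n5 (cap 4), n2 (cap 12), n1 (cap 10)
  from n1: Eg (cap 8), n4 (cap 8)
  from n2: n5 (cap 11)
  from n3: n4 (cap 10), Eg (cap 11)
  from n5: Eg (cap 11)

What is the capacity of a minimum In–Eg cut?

19

Augment In→n1→Eg: bottleneck 8, flow now 8.
Augment In→n5→Eg: bottleneck 4, flow now 12.
Augment In→n2→n5→Eg: bottleneck 7, flow now 19.
No augmenting path remains; maximum flow = 19.
By max-flow min-cut, the minimum cut capacity equals the max flow.
In the residual graph, reachable from In: {In, n1, n2, n4, n5}.
Min-cut edges: n1→Eg (8), n5→Eg (11); capacity 8 + 11 = 19.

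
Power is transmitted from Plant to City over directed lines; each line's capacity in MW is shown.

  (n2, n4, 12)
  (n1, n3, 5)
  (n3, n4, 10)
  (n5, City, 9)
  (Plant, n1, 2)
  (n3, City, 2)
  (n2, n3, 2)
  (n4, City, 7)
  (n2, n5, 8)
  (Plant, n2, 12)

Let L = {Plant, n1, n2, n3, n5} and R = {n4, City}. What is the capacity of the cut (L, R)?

33

Edges leaving {Plant, n1, n2, n3, n5}: n2→n4 (12), n3→n4 (10), n3→City (2), n5→City (9).
Cut capacity = 12 + 10 + 2 + 9 = 33.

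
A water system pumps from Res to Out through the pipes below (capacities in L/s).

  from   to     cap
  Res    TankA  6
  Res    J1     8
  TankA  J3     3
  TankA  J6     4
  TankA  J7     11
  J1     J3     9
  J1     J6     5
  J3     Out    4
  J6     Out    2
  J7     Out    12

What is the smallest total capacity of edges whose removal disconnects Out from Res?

12

Augment Res→TankA→J3→Out: bottleneck 3, flow now 3.
Augment Res→TankA→J6→Out: bottleneck 2, flow now 5.
Augment Res→TankA→J7→Out: bottleneck 1, flow now 6.
Augment Res→J1→J3→Out: bottleneck 1, flow now 7.
Augment Res→J1→J3→TankA→J7→Out: bottleneck 3, flow now 10. (uses reverse residual edge)
Augment Res→J1→J6→TankA→J7→Out: bottleneck 2, flow now 12. (uses reverse residual edge)
No augmenting path remains; maximum flow = 12.
By max-flow min-cut, the minimum cut capacity equals the max flow.
In the residual graph, reachable from Res: {Res, J1, J3, J6}.
Min-cut edges: Res→TankA (6), J3→Out (4), J6→Out (2); capacity 6 + 4 + 2 = 12.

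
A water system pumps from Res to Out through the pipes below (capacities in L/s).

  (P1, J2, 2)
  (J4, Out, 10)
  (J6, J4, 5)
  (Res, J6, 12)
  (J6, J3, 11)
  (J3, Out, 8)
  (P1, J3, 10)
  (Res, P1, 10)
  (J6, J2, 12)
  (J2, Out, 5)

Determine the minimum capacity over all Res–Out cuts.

Augment Res→J6→J2→Out: bottleneck 5, flow now 5.
Augment Res→J6→J4→Out: bottleneck 5, flow now 10.
Augment Res→J6→J3→Out: bottleneck 2, flow now 12.
Augment Res→P1→J3→Out: bottleneck 6, flow now 18.
No augmenting path remains; maximum flow = 18.
By max-flow min-cut, the minimum cut capacity equals the max flow.
In the residual graph, reachable from Res: {Res, J6, P1, J2, J3}.
Min-cut edges: J6→J4 (5), J2→Out (5), J3→Out (8); capacity 5 + 5 + 8 = 18.

18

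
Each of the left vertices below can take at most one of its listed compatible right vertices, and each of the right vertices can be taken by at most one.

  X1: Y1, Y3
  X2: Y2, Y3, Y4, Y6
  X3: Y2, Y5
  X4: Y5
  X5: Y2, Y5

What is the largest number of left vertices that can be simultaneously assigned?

Unit-capacity flow: source→left, listed edges, right→sink; max matching = max flow.
Augmenting path X1→Y1 (+1); matched 1.
Augmenting path X2→Y2 (+1); matched 2.
Augmenting path X3→Y5 (+1); matched 3.
Augmenting path X5→Y2→X2→Y3 (+1); matched 4.
No augmenting path remains; maximum matching = 4.
König certificate: {X1, X2, Y2, Y5} is a vertex cover of size 4 (every listed pair touches it), so no matching can be larger.

4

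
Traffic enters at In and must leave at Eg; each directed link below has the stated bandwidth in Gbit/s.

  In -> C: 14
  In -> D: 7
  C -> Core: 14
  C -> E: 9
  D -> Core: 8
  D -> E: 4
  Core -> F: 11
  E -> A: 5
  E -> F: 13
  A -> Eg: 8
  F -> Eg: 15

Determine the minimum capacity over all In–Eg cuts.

20

Augment In→C→Core→F→Eg: bottleneck 11, flow now 11.
Augment In→C→E→A→Eg: bottleneck 3, flow now 14.
Augment In→D→E→A→Eg: bottleneck 2, flow now 16.
Augment In→D→E→F→Eg: bottleneck 2, flow now 18.
Augment In→D→Core→C→E→F→Eg: bottleneck 2, flow now 20. (uses reverse residual edge)
No augmenting path remains; maximum flow = 20.
By max-flow min-cut, the minimum cut capacity equals the max flow.
In the residual graph, reachable from In: {In, C, D, Core, E, F}.
Min-cut edges: E→A (5), F→Eg (15); capacity 5 + 15 = 20.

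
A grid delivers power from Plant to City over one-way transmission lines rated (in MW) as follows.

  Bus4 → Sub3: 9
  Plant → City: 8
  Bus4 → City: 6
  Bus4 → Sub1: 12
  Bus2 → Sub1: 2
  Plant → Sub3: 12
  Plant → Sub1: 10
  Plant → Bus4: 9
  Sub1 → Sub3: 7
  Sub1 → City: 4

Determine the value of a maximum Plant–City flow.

18

Augment Plant→City: bottleneck 8, flow now 8.
Augment Plant→Bus4→City: bottleneck 6, flow now 14.
Augment Plant→Sub1→City: bottleneck 4, flow now 18.
No augmenting path remains; maximum flow = 18.
In the residual graph, reachable from Plant: {Plant, Bus4, Sub1, Sub3}.
Min-cut edges: Plant→City (8), Bus4→City (6), Sub1→City (4); capacity 8 + 6 + 4 = 18.
This cut is saturated, so no flow can exceed 18.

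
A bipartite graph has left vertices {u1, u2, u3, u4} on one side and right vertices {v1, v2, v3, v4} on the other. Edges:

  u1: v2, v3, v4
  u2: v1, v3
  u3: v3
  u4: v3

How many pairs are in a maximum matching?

Unit-capacity flow: source→left, listed edges, right→sink; max matching = max flow.
Augmenting path u1→v2 (+1); matched 1.
Augmenting path u2→v1 (+1); matched 2.
Augmenting path u3→v3 (+1); matched 3.
No augmenting path remains; maximum matching = 3.
König certificate: {u1, u2, v3} is a vertex cover of size 3 (every listed pair touches it), so no matching can be larger.

3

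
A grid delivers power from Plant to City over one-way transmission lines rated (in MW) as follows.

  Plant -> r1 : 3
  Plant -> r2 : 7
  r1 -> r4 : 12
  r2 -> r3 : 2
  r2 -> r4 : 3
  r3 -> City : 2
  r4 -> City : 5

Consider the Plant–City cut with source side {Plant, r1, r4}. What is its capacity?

Edges leaving {Plant, r1, r4}: Plant→r2 (7), r4→City (5).
Cut capacity = 7 + 5 = 12.

12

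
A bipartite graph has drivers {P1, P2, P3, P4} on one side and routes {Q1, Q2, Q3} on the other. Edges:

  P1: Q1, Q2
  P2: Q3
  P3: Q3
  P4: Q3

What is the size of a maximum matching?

2

Unit-capacity flow: source→left, listed edges, right→sink; max matching = max flow.
Augmenting path P1→Q1 (+1); matched 1.
Augmenting path P2→Q3 (+1); matched 2.
No augmenting path remains; maximum matching = 2.
König certificate: {P1, Q3} is a vertex cover of size 2 (every listed pair touches it), so no matching can be larger.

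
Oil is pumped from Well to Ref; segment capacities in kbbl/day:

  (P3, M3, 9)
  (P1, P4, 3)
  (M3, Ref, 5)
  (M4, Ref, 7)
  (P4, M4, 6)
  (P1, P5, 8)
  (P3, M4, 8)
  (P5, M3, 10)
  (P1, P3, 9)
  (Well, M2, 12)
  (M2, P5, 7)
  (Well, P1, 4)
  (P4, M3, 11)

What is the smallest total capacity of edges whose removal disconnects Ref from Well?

9

Augment Well→P1→P4→M4→Ref: bottleneck 3, flow now 3.
Augment Well→P1→P5→M3→Ref: bottleneck 1, flow now 4.
Augment Well→M2→P5→M3→Ref: bottleneck 4, flow now 8.
Augment Well→M2→P5→P1→P3→M4→Ref: bottleneck 1, flow now 9. (uses reverse residual edge)
No augmenting path remains; maximum flow = 9.
By max-flow min-cut, the minimum cut capacity equals the max flow.
In the residual graph, reachable from Well: {Well, M2, P5, M3}.
Min-cut edges: Well→P1 (4), M3→Ref (5); capacity 4 + 5 = 9.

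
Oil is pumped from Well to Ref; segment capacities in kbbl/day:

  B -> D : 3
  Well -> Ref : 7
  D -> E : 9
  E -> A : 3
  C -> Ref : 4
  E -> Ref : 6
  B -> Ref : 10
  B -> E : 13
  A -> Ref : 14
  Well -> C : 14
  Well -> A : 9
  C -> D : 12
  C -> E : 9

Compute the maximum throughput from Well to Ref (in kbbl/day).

Augment Well→Ref: bottleneck 7, flow now 7.
Augment Well→A→Ref: bottleneck 9, flow now 16.
Augment Well→C→Ref: bottleneck 4, flow now 20.
Augment Well→C→E→Ref: bottleneck 6, flow now 26.
Augment Well→C→E→A→Ref: bottleneck 3, flow now 29.
No augmenting path remains; maximum flow = 29.
In the residual graph, reachable from Well: {Well, C, D, E}.
Min-cut edges: Well→A (9), Well→Ref (7), C→Ref (4), E→A (3), E→Ref (6); capacity 9 + 7 + 4 + 3 + 6 = 29.
This cut is saturated, so no flow can exceed 29.

29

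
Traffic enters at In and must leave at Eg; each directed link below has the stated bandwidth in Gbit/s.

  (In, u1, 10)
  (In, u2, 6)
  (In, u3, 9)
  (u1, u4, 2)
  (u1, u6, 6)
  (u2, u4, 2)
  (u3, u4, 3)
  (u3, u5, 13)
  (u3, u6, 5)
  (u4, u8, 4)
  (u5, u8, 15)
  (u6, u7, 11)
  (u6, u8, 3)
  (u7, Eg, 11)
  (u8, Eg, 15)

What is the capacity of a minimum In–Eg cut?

Augment In→u1→u4→u8→Eg: bottleneck 2, flow now 2.
Augment In→u1→u6→u7→Eg: bottleneck 6, flow now 8.
Augment In→u2→u4→u8→Eg: bottleneck 2, flow now 10.
Augment In→u3→u5→u8→Eg: bottleneck 9, flow now 19.
No augmenting path remains; maximum flow = 19.
By max-flow min-cut, the minimum cut capacity equals the max flow.
In the residual graph, reachable from In: {In, u1, u2}.
Min-cut edges: In→u3 (9), u1→u4 (2), u1→u6 (6), u2→u4 (2); capacity 9 + 2 + 6 + 2 = 19.

19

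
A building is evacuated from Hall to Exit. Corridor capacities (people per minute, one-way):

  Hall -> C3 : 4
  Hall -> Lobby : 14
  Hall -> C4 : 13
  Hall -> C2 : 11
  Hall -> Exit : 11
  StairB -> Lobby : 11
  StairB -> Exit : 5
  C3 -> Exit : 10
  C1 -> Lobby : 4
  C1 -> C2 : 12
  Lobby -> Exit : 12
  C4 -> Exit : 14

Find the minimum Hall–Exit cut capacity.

Augment Hall→Exit: bottleneck 11, flow now 11.
Augment Hall→C3→Exit: bottleneck 4, flow now 15.
Augment Hall→Lobby→Exit: bottleneck 12, flow now 27.
Augment Hall→C4→Exit: bottleneck 13, flow now 40.
No augmenting path remains; maximum flow = 40.
By max-flow min-cut, the minimum cut capacity equals the max flow.
In the residual graph, reachable from Hall: {Hall, Lobby, C2}.
Min-cut edges: Hall→C3 (4), Hall→C4 (13), Hall→Exit (11), Lobby→Exit (12); capacity 4 + 13 + 11 + 12 = 40.

40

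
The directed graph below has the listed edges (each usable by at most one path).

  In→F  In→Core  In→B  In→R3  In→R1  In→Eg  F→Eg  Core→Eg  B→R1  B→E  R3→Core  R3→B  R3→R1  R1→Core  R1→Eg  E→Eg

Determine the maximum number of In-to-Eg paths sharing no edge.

5

Assign every edge capacity 1; by Menger, the answer equals the max flow.
Path In→Eg (+1); total 1.
Path In→F→Eg (+1); total 2.
Path In→Core→Eg (+1); total 3.
Path In→R1→Eg (+1); total 4.
Path In→B→E→Eg (+1); total 5.
No residual In→Eg path; max flow = 5.
Certifying cut of size 5: {B→E, Core→Eg, In→Eg, In→F, R1→Eg}.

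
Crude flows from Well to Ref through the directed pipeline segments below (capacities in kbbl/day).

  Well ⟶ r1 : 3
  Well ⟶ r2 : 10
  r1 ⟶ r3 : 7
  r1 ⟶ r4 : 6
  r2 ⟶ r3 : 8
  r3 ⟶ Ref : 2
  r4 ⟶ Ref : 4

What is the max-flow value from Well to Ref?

5

Augment Well→r1→r3→Ref: bottleneck 2, flow now 2.
Augment Well→r1→r4→Ref: bottleneck 1, flow now 3.
Augment Well→r2→r3→r1→r4→Ref: bottleneck 2, flow now 5. (uses reverse residual edge)
No augmenting path remains; maximum flow = 5.
In the residual graph, reachable from Well: {Well, r2, r3}.
Min-cut edges: Well→r1 (3), r3→Ref (2); capacity 3 + 2 = 5.
This cut is saturated, so no flow can exceed 5.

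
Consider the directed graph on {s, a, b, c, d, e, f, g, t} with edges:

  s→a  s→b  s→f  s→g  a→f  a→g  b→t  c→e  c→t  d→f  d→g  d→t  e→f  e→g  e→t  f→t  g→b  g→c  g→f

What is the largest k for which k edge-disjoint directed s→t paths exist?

3

Assign every edge capacity 1; by Menger, the answer equals the max flow.
Path s→b→t (+1); total 1.
Path s→f→t (+1); total 2.
Path s→g→c→t (+1); total 3.
No residual s→t path; max flow = 3.
Certifying cut of size 3: {b→t, f→t, g→c}.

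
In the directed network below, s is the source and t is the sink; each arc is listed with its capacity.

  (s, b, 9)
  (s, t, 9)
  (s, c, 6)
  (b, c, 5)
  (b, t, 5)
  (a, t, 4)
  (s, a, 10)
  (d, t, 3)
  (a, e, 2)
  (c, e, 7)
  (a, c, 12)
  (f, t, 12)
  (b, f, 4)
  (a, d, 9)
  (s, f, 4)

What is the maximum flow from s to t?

29

Augment s→t: bottleneck 9, flow now 9.
Augment s→a→t: bottleneck 4, flow now 13.
Augment s→b→t: bottleneck 5, flow now 18.
Augment s→f→t: bottleneck 4, flow now 22.
Augment s→a→d→t: bottleneck 3, flow now 25.
Augment s→b→f→t: bottleneck 4, flow now 29.
No augmenting path remains; maximum flow = 29.
In the residual graph, reachable from s: {s, a, c, d, e}.
Min-cut edges: s→b (9), s→f (4), s→t (9), a→t (4), d→t (3); capacity 9 + 4 + 9 + 4 + 3 = 29.
This cut is saturated, so no flow can exceed 29.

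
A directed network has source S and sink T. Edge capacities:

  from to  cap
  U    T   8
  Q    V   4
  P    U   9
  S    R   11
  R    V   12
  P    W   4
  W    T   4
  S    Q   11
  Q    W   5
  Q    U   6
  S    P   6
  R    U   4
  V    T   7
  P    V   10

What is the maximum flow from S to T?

19

Augment S→P→U→T: bottleneck 6, flow now 6.
Augment S→Q→U→T: bottleneck 2, flow now 8.
Augment S→Q→V→T: bottleneck 4, flow now 12.
Augment S→Q→W→T: bottleneck 4, flow now 16.
Augment S→R→V→T: bottleneck 3, flow now 19.
No augmenting path remains; maximum flow = 19.
In the residual graph, reachable from S: {S, P, Q, R, U, V, W}.
Min-cut edges: U→T (8), V→T (7), W→T (4); capacity 8 + 7 + 4 = 19.
This cut is saturated, so no flow can exceed 19.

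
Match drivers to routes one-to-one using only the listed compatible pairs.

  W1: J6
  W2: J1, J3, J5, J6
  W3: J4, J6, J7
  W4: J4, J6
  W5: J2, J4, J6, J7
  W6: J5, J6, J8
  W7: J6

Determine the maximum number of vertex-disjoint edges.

6

Unit-capacity flow: source→left, listed edges, right→sink; max matching = max flow.
Augmenting path W1→J6 (+1); matched 1.
Augmenting path W2→J1 (+1); matched 2.
Augmenting path W3→J4 (+1); matched 3.
Augmenting path W5→J2 (+1); matched 4.
Augmenting path W6→J5 (+1); matched 5.
Augmenting path W4→J4→W3→J7 (+1); matched 6.
No augmenting path remains; maximum matching = 6.
König certificate: {W2, W3, W4, W5, W6, J6} is a vertex cover of size 6 (every listed pair touches it), so no matching can be larger.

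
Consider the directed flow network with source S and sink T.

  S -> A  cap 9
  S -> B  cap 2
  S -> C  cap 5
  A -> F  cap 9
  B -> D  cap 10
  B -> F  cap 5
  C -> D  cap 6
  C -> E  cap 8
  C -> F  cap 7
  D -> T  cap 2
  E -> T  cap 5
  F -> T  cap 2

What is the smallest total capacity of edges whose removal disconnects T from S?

Augment S→A→F→T: bottleneck 2, flow now 2.
Augment S→B→D→T: bottleneck 2, flow now 4.
Augment S→C→E→T: bottleneck 5, flow now 9.
No augmenting path remains; maximum flow = 9.
By max-flow min-cut, the minimum cut capacity equals the max flow.
In the residual graph, reachable from S: {S, A, F}.
Min-cut edges: S→B (2), S→C (5), F→T (2); capacity 2 + 5 + 2 = 9.

9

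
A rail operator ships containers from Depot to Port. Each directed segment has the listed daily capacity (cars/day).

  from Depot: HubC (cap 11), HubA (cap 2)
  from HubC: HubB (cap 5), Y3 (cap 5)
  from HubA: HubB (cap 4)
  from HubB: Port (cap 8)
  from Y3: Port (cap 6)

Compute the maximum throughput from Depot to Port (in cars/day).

12

Augment Depot→HubC→HubB→Port: bottleneck 5, flow now 5.
Augment Depot→HubC→Y3→Port: bottleneck 5, flow now 10.
Augment Depot→HubA→HubB→Port: bottleneck 2, flow now 12.
No augmenting path remains; maximum flow = 12.
In the residual graph, reachable from Depot: {Depot, HubC}.
Min-cut edges: Depot→HubA (2), HubC→HubB (5), HubC→Y3 (5); capacity 2 + 5 + 5 = 12.
This cut is saturated, so no flow can exceed 12.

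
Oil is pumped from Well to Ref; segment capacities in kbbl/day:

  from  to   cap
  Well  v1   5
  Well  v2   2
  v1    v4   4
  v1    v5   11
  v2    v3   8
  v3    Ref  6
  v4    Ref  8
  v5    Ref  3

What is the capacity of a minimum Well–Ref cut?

Augment Well→v1→v4→Ref: bottleneck 4, flow now 4.
Augment Well→v1→v5→Ref: bottleneck 1, flow now 5.
Augment Well→v2→v3→Ref: bottleneck 2, flow now 7.
No augmenting path remains; maximum flow = 7.
By max-flow min-cut, the minimum cut capacity equals the max flow.
In the residual graph, reachable from Well: {Well}.
Min-cut edges: Well→v1 (5), Well→v2 (2); capacity 5 + 2 = 7.

7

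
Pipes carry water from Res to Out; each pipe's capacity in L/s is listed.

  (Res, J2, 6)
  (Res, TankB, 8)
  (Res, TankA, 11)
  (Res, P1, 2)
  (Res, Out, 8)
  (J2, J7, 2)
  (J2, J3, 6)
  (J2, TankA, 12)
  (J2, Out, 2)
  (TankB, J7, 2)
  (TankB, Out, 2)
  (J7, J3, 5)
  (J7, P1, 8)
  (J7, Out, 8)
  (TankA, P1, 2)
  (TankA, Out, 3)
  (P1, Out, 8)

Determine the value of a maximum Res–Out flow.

23

Augment Res→Out: bottleneck 8, flow now 8.
Augment Res→J2→Out: bottleneck 2, flow now 10.
Augment Res→TankB→Out: bottleneck 2, flow now 12.
Augment Res→TankA→Out: bottleneck 3, flow now 15.
Augment Res→P1→Out: bottleneck 2, flow now 17.
Augment Res→J2→J7→Out: bottleneck 2, flow now 19.
Augment Res→TankB→J7→Out: bottleneck 2, flow now 21.
Augment Res→TankA→P1→Out: bottleneck 2, flow now 23.
No augmenting path remains; maximum flow = 23.
In the residual graph, reachable from Res: {Res, J2, TankB, J3, TankA}.
Min-cut edges: Res→P1 (2), Res→Out (8), J2→J7 (2), J2→Out (2), TankB→J7 (2), TankB→Out (2), TankA→P1 (2), TankA→Out (3); capacity 2 + 8 + 2 + 2 + 2 + 2 + 2 + 3 = 23.
This cut is saturated, so no flow can exceed 23.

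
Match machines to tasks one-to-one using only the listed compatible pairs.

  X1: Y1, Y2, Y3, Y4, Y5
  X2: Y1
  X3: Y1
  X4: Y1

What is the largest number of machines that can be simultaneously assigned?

2

Unit-capacity flow: source→left, listed edges, right→sink; max matching = max flow.
Augmenting path X1→Y1 (+1); matched 1.
Augmenting path X2→Y1→X1→Y2 (+1); matched 2.
No augmenting path remains; maximum matching = 2.
König certificate: {X1, Y1} is a vertex cover of size 2 (every listed pair touches it), so no matching can be larger.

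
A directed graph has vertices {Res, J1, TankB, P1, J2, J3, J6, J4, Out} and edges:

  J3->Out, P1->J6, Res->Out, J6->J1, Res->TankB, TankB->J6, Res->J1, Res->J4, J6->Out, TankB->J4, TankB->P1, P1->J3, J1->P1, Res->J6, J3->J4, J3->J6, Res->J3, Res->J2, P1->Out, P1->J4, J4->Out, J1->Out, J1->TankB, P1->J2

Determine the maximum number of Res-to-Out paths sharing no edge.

6

Assign every edge capacity 1; by Menger, the answer equals the max flow.
Path Res→Out (+1); total 1.
Path Res→J1→Out (+1); total 2.
Path Res→J3→Out (+1); total 3.
Path Res→J6→Out (+1); total 4.
Path Res→J4→Out (+1); total 5.
Path Res→TankB→P1→Out (+1); total 6.
No residual Res→Out path; max flow = 6.
Certifying cut of size 6: {Res→J1, Res→J3, Res→J4, Res→J6, Res→Out, Res→TankB}.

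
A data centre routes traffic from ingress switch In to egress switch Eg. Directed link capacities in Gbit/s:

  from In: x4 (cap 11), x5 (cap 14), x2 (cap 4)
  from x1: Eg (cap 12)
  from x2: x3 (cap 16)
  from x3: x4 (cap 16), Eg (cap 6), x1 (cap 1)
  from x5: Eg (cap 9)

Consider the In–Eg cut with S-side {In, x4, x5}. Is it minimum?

Given cut capacity: 4 + 9 = 13.
Augment In→x5→Eg: bottleneck 9, flow now 9.
Augment In→x2→x3→Eg: bottleneck 4, flow now 13.
No augmenting path remains; maximum flow = 13.
Cut capacity 13 equals the max flow, so it is a minimum cut.

Yes — it is a minimum cut (capacity 13).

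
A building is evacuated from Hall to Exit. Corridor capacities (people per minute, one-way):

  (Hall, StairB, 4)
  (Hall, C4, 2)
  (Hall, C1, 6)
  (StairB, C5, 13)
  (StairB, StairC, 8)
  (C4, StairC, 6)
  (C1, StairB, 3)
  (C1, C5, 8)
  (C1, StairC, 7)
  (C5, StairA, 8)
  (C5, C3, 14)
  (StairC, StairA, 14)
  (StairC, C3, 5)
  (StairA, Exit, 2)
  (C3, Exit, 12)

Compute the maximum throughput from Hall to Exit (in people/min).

12

Augment Hall→StairB→C5→StairA→Exit: bottleneck 2, flow now 2.
Augment Hall→StairB→C5→C3→Exit: bottleneck 2, flow now 4.
Augment Hall→C4→StairC→C3→Exit: bottleneck 2, flow now 6.
Augment Hall→C1→C5→C3→Exit: bottleneck 6, flow now 12.
No augmenting path remains; maximum flow = 12.
In the residual graph, reachable from Hall: {Hall}.
Min-cut edges: Hall→StairB (4), Hall→C4 (2), Hall→C1 (6); capacity 4 + 2 + 6 = 12.
This cut is saturated, so no flow can exceed 12.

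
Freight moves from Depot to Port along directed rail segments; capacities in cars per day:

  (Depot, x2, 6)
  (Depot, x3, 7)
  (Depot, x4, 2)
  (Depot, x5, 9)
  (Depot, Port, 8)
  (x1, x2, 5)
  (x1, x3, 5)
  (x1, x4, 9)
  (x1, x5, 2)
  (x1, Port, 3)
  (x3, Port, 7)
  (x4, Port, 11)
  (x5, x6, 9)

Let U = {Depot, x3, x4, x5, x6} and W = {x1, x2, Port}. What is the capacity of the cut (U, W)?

32

Edges leaving {Depot, x3, x4, x5, x6}: Depot→x2 (6), Depot→Port (8), x3→Port (7), x4→Port (11).
Cut capacity = 6 + 8 + 7 + 11 = 32.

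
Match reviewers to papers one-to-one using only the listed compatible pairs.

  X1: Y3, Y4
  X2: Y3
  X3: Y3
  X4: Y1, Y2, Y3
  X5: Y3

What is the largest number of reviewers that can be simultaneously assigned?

3

Unit-capacity flow: source→left, listed edges, right→sink; max matching = max flow.
Augmenting path X1→Y3 (+1); matched 1.
Augmenting path X4→Y1 (+1); matched 2.
Augmenting path X2→Y3→X1→Y4 (+1); matched 3.
No augmenting path remains; maximum matching = 3.
König certificate: {X1, X4, Y3} is a vertex cover of size 3 (every listed pair touches it), so no matching can be larger.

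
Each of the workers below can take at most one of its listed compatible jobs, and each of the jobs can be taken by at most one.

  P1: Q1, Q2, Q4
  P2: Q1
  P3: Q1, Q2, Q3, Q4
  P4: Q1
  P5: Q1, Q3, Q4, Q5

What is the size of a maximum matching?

Unit-capacity flow: source→left, listed edges, right→sink; max matching = max flow.
Augmenting path P1→Q1 (+1); matched 1.
Augmenting path P3→Q2 (+1); matched 2.
Augmenting path P5→Q3 (+1); matched 3.
Augmenting path P2→Q1→P1→Q4 (+1); matched 4.
No augmenting path remains; maximum matching = 4.
König certificate: {P1, P3, P5, Q1} is a vertex cover of size 4 (every listed pair touches it), so no matching can be larger.

4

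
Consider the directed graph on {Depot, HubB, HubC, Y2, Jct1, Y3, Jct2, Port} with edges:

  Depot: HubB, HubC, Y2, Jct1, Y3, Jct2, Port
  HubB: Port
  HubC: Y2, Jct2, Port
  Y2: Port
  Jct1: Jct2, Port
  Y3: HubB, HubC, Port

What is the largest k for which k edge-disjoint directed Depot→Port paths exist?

Assign every edge capacity 1; by Menger, the answer equals the max flow.
Path Depot→Port (+1); total 1.
Path Depot→HubB→Port (+1); total 2.
Path Depot→HubC→Port (+1); total 3.
Path Depot→Y2→Port (+1); total 4.
Path Depot→Jct1→Port (+1); total 5.
Path Depot→Y3→Port (+1); total 6.
No residual Depot→Port path; max flow = 6.
Certifying cut of size 6: {Depot→HubB, Depot→HubC, Depot→Jct1, Depot→Port, Depot→Y2, Depot→Y3}.

6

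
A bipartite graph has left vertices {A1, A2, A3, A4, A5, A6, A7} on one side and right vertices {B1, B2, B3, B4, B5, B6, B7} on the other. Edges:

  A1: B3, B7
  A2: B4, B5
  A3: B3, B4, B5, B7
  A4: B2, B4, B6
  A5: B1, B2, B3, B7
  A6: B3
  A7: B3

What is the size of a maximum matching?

6

Unit-capacity flow: source→left, listed edges, right→sink; max matching = max flow.
Augmenting path A1→B3 (+1); matched 1.
Augmenting path A2→B4 (+1); matched 2.
Augmenting path A3→B5 (+1); matched 3.
Augmenting path A4→B2 (+1); matched 4.
Augmenting path A5→B1 (+1); matched 5.
Augmenting path A6→B3→A1→B7 (+1); matched 6.
No augmenting path remains; maximum matching = 6.
König certificate: {A1, A2, A3, A4, A5, B3} is a vertex cover of size 6 (every listed pair touches it), so no matching can be larger.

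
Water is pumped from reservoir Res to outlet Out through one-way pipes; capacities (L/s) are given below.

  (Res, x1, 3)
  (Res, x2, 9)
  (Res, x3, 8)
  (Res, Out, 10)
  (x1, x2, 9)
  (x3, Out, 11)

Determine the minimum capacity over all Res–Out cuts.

Augment Res→Out: bottleneck 10, flow now 10.
Augment Res→x3→Out: bottleneck 8, flow now 18.
No augmenting path remains; maximum flow = 18.
By max-flow min-cut, the minimum cut capacity equals the max flow.
In the residual graph, reachable from Res: {Res, x1, x2}.
Min-cut edges: Res→x3 (8), Res→Out (10); capacity 8 + 10 = 18.

18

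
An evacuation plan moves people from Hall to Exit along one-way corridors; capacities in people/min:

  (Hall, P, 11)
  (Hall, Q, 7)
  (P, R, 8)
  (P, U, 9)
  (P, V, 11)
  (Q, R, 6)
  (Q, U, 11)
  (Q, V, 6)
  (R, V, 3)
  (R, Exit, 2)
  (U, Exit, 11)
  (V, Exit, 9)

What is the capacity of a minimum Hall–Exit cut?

18

Augment Hall→P→R→Exit: bottleneck 2, flow now 2.
Augment Hall→P→U→Exit: bottleneck 9, flow now 11.
Augment Hall→Q→U→Exit: bottleneck 2, flow now 13.
Augment Hall→Q→V→Exit: bottleneck 5, flow now 18.
No augmenting path remains; maximum flow = 18.
By max-flow min-cut, the minimum cut capacity equals the max flow.
In the residual graph, reachable from Hall: {Hall}.
Min-cut edges: Hall→P (11), Hall→Q (7); capacity 11 + 7 = 18.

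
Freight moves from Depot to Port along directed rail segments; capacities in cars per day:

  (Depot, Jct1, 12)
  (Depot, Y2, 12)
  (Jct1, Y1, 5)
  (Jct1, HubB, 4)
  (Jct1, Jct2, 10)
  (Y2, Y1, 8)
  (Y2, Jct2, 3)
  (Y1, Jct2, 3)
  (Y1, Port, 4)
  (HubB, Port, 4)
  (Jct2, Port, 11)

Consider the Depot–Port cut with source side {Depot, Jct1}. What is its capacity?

31

Edges leaving {Depot, Jct1}: Depot→Y2 (12), Jct1→Y1 (5), Jct1→HubB (4), Jct1→Jct2 (10).
Cut capacity = 12 + 5 + 4 + 10 = 31.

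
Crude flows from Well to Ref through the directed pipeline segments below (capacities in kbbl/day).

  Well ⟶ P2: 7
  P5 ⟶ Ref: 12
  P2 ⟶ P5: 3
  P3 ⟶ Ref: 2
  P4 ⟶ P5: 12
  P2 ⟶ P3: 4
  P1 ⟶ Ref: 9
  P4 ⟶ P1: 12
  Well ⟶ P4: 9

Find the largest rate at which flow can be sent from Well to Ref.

Augment Well→P2→P3→Ref: bottleneck 2, flow now 2.
Augment Well→P2→P5→Ref: bottleneck 3, flow now 5.
Augment Well→P4→P5→Ref: bottleneck 9, flow now 14.
No augmenting path remains; maximum flow = 14.
In the residual graph, reachable from Well: {Well, P2, P3}.
Min-cut edges: Well→P4 (9), P2→P5 (3), P3→Ref (2); capacity 9 + 3 + 2 = 14.
This cut is saturated, so no flow can exceed 14.

14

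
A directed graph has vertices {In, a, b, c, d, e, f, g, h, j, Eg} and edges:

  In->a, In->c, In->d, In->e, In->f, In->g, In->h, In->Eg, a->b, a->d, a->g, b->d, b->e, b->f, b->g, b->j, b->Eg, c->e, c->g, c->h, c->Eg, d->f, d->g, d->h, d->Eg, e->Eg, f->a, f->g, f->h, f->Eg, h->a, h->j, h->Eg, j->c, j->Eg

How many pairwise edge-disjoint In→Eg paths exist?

7

Assign every edge capacity 1; by Menger, the answer equals the max flow.
Path In→Eg (+1); total 1.
Path In→c→Eg (+1); total 2.
Path In→d→Eg (+1); total 3.
Path In→e→Eg (+1); total 4.
Path In→f→Eg (+1); total 5.
Path In→h→Eg (+1); total 6.
Path In→a→b→Eg (+1); total 7.
No residual In→Eg path; max flow = 7.
Certifying cut of size 7: {In→Eg, In→a, In→c, In→d, In→e, In→f, In→h}.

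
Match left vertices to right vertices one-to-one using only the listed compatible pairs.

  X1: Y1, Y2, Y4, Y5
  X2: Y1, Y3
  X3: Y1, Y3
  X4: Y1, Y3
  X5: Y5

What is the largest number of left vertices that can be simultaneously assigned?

Unit-capacity flow: source→left, listed edges, right→sink; max matching = max flow.
Augmenting path X1→Y1 (+1); matched 1.
Augmenting path X2→Y3 (+1); matched 2.
Augmenting path X5→Y5 (+1); matched 3.
Augmenting path X3→Y1→X1→Y2 (+1); matched 4.
No augmenting path remains; maximum matching = 4.
König certificate: {X1, X5, Y1, Y3} is a vertex cover of size 4 (every listed pair touches it), so no matching can be larger.

4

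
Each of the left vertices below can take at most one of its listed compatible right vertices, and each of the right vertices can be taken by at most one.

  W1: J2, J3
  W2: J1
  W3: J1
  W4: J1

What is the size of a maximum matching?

2

Unit-capacity flow: source→left, listed edges, right→sink; max matching = max flow.
Augmenting path W1→J2 (+1); matched 1.
Augmenting path W2→J1 (+1); matched 2.
No augmenting path remains; maximum matching = 2.
König certificate: {W1, J1} is a vertex cover of size 2 (every listed pair touches it), so no matching can be larger.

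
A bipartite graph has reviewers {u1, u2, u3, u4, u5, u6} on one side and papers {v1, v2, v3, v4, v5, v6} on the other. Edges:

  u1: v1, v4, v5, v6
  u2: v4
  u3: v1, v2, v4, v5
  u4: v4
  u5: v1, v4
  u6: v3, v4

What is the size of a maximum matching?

Unit-capacity flow: source→left, listed edges, right→sink; max matching = max flow.
Augmenting path u1→v1 (+1); matched 1.
Augmenting path u2→v4 (+1); matched 2.
Augmenting path u3→v2 (+1); matched 3.
Augmenting path u6→v3 (+1); matched 4.
Augmenting path u5→v1→u1→v5 (+1); matched 5.
No augmenting path remains; maximum matching = 5.
König certificate: {u1, u3, u5, u6, v4} is a vertex cover of size 5 (every listed pair touches it), so no matching can be larger.

5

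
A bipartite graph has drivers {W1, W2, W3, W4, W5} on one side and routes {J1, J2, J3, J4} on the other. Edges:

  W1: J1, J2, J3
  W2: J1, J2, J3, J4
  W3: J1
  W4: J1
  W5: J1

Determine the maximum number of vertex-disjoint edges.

3

Unit-capacity flow: source→left, listed edges, right→sink; max matching = max flow.
Augmenting path W1→J1 (+1); matched 1.
Augmenting path W2→J2 (+1); matched 2.
Augmenting path W3→J1→W1→J3 (+1); matched 3.
No augmenting path remains; maximum matching = 3.
König certificate: {W1, W2, J1} is a vertex cover of size 3 (every listed pair touches it), so no matching can be larger.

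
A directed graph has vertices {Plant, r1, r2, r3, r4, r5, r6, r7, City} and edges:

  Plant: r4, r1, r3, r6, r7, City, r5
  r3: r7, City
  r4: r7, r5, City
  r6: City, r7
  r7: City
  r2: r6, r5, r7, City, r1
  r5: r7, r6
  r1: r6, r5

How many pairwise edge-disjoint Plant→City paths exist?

Assign every edge capacity 1; by Menger, the answer equals the max flow.
Path Plant→City (+1); total 1.
Path Plant→r3→City (+1); total 2.
Path Plant→r4→City (+1); total 3.
Path Plant→r6→City (+1); total 4.
Path Plant→r7→City (+1); total 5.
No residual Plant→City path; max flow = 5.
Certifying cut of size 5: {Plant→City, Plant→r3, Plant→r4, r6→City, r7→City}.

5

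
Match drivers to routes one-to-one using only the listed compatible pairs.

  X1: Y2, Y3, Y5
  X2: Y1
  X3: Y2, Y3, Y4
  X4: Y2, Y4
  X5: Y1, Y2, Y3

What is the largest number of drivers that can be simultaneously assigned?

Unit-capacity flow: source→left, listed edges, right→sink; max matching = max flow.
Augmenting path X1→Y2 (+1); matched 1.
Augmenting path X2→Y1 (+1); matched 2.
Augmenting path X3→Y3 (+1); matched 3.
Augmenting path X4→Y4 (+1); matched 4.
Augmenting path X5→Y2→X1→Y5 (+1); matched 5.
No augmenting path remains; maximum matching = 5.
König certificate: {X1, X2, X3, X4, X5} is a vertex cover of size 5 (every listed pair touches it), so no matching can be larger.

5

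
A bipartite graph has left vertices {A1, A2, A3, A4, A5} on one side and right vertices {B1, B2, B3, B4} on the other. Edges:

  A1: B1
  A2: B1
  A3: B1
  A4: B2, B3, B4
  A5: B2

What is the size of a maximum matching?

3

Unit-capacity flow: source→left, listed edges, right→sink; max matching = max flow.
Augmenting path A1→B1 (+1); matched 1.
Augmenting path A4→B2 (+1); matched 2.
Augmenting path A5→B2→A4→B3 (+1); matched 3.
No augmenting path remains; maximum matching = 3.
König certificate: {A4, A5, B1} is a vertex cover of size 3 (every listed pair touches it), so no matching can be larger.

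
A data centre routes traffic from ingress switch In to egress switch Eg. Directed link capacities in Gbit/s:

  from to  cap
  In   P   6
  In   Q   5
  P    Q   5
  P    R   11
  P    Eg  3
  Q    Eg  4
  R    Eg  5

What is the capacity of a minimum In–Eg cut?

Augment In→P→Eg: bottleneck 3, flow now 3.
Augment In→Q→Eg: bottleneck 4, flow now 7.
Augment In→P→R→Eg: bottleneck 3, flow now 10.
No augmenting path remains; maximum flow = 10.
By max-flow min-cut, the minimum cut capacity equals the max flow.
In the residual graph, reachable from In: {In, Q}.
Min-cut edges: In→P (6), Q→Eg (4); capacity 6 + 4 = 10.

10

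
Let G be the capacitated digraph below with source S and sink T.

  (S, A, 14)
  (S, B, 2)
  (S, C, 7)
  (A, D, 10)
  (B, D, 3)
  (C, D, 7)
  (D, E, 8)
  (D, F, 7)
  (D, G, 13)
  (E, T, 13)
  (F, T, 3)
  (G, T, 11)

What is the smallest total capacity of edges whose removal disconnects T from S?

19

Augment S→A→D→E→T: bottleneck 8, flow now 8.
Augment S→A→D→F→T: bottleneck 2, flow now 10.
Augment S→B→D→F→T: bottleneck 1, flow now 11.
Augment S→B→D→G→T: bottleneck 1, flow now 12.
Augment S→C→D→G→T: bottleneck 7, flow now 19.
No augmenting path remains; maximum flow = 19.
By max-flow min-cut, the minimum cut capacity equals the max flow.
In the residual graph, reachable from S: {S, A}.
Min-cut edges: S→B (2), S→C (7), A→D (10); capacity 2 + 7 + 10 = 19.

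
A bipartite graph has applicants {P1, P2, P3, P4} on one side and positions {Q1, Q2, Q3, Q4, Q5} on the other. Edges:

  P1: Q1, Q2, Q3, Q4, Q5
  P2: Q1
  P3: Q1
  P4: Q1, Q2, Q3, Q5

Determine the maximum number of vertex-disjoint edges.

3

Unit-capacity flow: source→left, listed edges, right→sink; max matching = max flow.
Augmenting path P1→Q1 (+1); matched 1.
Augmenting path P4→Q2 (+1); matched 2.
Augmenting path P2→Q1→P1→Q3 (+1); matched 3.
No augmenting path remains; maximum matching = 3.
König certificate: {P1, P4, Q1} is a vertex cover of size 3 (every listed pair touches it), so no matching can be larger.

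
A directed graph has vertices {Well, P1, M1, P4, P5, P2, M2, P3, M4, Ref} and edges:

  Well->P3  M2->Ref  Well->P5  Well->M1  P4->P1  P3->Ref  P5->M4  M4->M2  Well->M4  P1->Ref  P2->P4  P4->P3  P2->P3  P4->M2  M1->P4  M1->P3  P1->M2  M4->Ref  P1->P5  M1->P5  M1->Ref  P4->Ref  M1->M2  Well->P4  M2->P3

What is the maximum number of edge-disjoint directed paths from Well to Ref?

Assign every edge capacity 1; by Menger, the answer equals the max flow.
Path Well→M1→Ref (+1); total 1.
Path Well→P4→Ref (+1); total 2.
Path Well→P3→Ref (+1); total 3.
Path Well→M4→Ref (+1); total 4.
Path Well→P5→M4→M2→Ref (+1); total 5.
No residual Well→Ref path; max flow = 5.
Certifying cut of size 5: {Well→M1, Well→M4, Well→P3, Well→P4, Well→P5}.

5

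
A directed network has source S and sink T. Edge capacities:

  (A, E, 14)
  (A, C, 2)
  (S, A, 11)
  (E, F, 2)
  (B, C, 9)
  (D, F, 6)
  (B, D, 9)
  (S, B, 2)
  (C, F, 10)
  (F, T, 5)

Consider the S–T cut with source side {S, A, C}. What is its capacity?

Edges leaving {S, A, C}: S→B (2), A→E (14), C→F (10).
Cut capacity = 2 + 14 + 10 = 26.

26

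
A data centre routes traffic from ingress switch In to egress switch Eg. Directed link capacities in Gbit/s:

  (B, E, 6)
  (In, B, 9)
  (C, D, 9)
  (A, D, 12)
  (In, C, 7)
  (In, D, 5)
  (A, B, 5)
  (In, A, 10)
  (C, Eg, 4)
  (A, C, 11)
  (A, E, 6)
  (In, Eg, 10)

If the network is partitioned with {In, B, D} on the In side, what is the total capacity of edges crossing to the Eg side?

Edges leaving {In, B, D}: In→A (10), In→C (7), In→Eg (10), B→E (6).
Cut capacity = 10 + 7 + 10 + 6 = 33.

33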